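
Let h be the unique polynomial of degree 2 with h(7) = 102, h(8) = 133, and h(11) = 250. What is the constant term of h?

Write h(s) = as^2 + bs + c. Substituting each data point gives a linear system:
  49a + 7b + c = 102
  64a + 8b + c = 133
  121a + 11b + c = 250
Solving the system yields a = 2, b = 1, c = -3.
So h(s) = 2s^2 + s - 3.
The constant term is -3.

-3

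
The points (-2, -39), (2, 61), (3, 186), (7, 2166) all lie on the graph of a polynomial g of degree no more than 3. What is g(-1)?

Write g(s) = as^3 + bs^2 + cs + d. Substituting each data point gives a linear system:
  -8a + 4b - 2c + d = -39
  8a + 4b + 2c + d = 61
  27a + 9b + 3c + d = 186
  343a + 49b + 7c + d = 2166
Solving the system yields a = 6, b = 2, c = 1, d = 3.
So g(s) = 6s³ + 2s² + s + 3.
Then g(-1) = -2.

-2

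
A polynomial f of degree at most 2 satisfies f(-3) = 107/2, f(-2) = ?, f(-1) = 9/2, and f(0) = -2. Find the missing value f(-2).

23

The 3 known points determine the degree-2 polynomial uniquely.
Write f(s) = as^2 + bs + c. Substituting each data point gives a linear system:
  9a - 3b + c = 107/2
  a - b + c = 9/2
  c = -2
Solving the system yields a = 6, b = -1/2, c = -2.
So f(s) = 6s^2 - (1/2)s - 2.
Then f(-2) = 23.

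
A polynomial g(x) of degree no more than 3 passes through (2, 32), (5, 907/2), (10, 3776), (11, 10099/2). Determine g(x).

g(x) = 4x^3 - (5/2)x^2 + 2x + 6

Using the Lagrange interpolation formula with nodes 2, 5, 10, 11:
  L_0(x) = (x - 5)(x - 10)(x - 11) / -216
  L_1(x) = (x - 2)(x - 10)(x - 11) / 90
  L_2(x) = (x - 2)(x - 5)(x - 11) / -40
  L_3(x) = (x - 2)(x - 5)(x - 10) / 54
Then g(x) = 32·L_0(x) + 907/2·L_1(x) + 3776·L_2(x) + 10099/2·L_3(x).
Expanding and collecting terms gives g(x) = 4x^3 - (5/2)x^2 + 2x + 6.
Check: g(5) = 907/2. ✓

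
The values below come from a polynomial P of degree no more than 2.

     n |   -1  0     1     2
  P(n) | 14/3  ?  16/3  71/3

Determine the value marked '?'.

-1

The 3 known points determine the degree-2 polynomial uniquely.
Write P(n) = an^2 + bn + c. Substituting each data point gives a linear system:
  a - b + c = 14/3
  a + b + c = 16/3
  4a + 2b + c = 71/3
Solving the system yields a = 6, b = 1/3, c = -1.
So P(n) = 6n² + (1/3)n - 1.
Then P(0) = -1.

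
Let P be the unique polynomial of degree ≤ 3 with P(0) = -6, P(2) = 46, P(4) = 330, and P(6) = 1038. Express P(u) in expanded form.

P(u) = 4u^3 + 5u^2 - 6

Write P(u) = au^3 + bu^2 + cu + d. Substituting each data point gives a linear system:
  d = -6
  8a + 4b + 2c + d = 46
  64a + 16b + 4c + d = 330
  216a + 36b + 6c + d = 1038
Solving the system yields a = 4, b = 5, c = 0, d = -6.
So P(u) = 4u^3 + 5u^2 - 6.
Check: P(6) = 1038. ✓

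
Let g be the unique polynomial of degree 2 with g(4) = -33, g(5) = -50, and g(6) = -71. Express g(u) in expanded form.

g(u) = -2u^2 + u - 5

Write g(u) = au^2 + bu + c. Substituting each data point gives a linear system:
  16a + 4b + c = -33
  25a + 5b + c = -50
  36a + 6b + c = -71
Solving the system yields a = -2, b = 1, c = -5.
So g(u) = -2u² + u - 5.
Check: g(4) = -33. ✓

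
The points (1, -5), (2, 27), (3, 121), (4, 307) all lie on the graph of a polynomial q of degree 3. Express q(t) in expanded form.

q(t) = 5t^3 + t^2 - 6t - 5

Write q(t) = at^3 + bt^2 + ct + d. Substituting each data point gives a linear system:
  a + b + c + d = -5
  8a + 4b + 2c + d = 27
  27a + 9b + 3c + d = 121
  64a + 16b + 4c + d = 307
Solving the system yields a = 5, b = 1, c = -6, d = -5.
So q(t) = 5t^3 + t^2 - 6t - 5.
Check: q(1) = -5. ✓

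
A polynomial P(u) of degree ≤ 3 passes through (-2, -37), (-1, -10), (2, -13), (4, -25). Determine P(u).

Using the Lagrange interpolation formula with nodes -2, -1, 2, 4:
  L_0(u) = (u + 1)(u - 2)(u - 4) / -24
  L_1(u) = (u + 2)(u - 2)(u - 4) / 15
  L_2(u) = (u + 2)(u + 1)(u - 4) / -24
  L_3(u) = (u + 2)(u + 1)(u - 2) / 60
Then P(u) = -37·L_0(u) - 10·L_1(u) - 13·L_2(u) - 25·L_3(u).
Expanding and collecting terms gives P(u) = u³ - 6u² + 2u - 1.
Check: P(-1) = -10. ✓

P(u) = u^3 - 6u^2 + 2u - 1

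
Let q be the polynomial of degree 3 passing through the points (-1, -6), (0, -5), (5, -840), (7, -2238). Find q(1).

-12

Using the Lagrange interpolation formula with nodes -1, 0, 5, 7:
  L_0(n) = n(n - 5)(n - 7) / -48
  L_1(n) = (n + 1)(n - 5)(n - 7) / 35
  L_2(n) = (n + 1)n(n - 7) / -60
  L_3(n) = (n + 1)n(n - 5) / 112
Then q(n) = -6·L_0(n) - 5·L_1(n) - 840·L_2(n) - 2238·L_3(n).
Expanding and collecting terms gives q(n) = -6n^3 - 4n^2 + 3n - 5.
Evaluating at n = 1: q(1) = -12.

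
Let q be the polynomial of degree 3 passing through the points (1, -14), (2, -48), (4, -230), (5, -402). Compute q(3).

-116

Write q(x) = ax^3 + bx^2 + cx + d. Substituting each data point gives a linear system:
  a + b + c + d = -14
  8a + 4b + 2c + d = -48
  64a + 16b + 4c + d = -230
  125a + 25b + 5c + d = -402
Solving the system yields a = -2, b = -5, c = -5, d = -2.
So q(x) = -2x^3 - 5x^2 - 5x - 2.
Then q(3) = -116.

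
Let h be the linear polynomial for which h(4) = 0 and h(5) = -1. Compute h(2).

Write h(t) = at + b. Substituting each data point gives a linear system:
  4a + b = 0
  5a + b = -1
Solving the system yields a = -1, b = 4.
So h(t) = -t + 4.
Then h(2) = 2.

2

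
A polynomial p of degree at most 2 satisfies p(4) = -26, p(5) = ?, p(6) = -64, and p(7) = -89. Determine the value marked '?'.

-43

On equispaced nodes a degree-2 polynomial has vanishing third forward difference, so
  - p(4) + 3·p(5) - 3·p(6) + p(7) = 0.
Substituting the known values and solving for p(5):
  3·p(5) = -129
  p(5) = -43.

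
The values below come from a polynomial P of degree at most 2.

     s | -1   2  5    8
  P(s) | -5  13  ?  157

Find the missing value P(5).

On equispaced nodes a degree-2 polynomial has vanishing third forward difference, so
  - P(-1) + 3·P(2) - 3·P(5) + P(8) = 0.
Substituting the known values and solving for P(5):
  -3·P(5) = -201
  P(5) = 67.

67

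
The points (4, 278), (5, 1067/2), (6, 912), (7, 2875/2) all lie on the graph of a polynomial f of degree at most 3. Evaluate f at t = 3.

243/2

Using the Lagrange interpolation formula with nodes 4, 5, 6, 7:
  L_0(t) = (t - 5)(t - 6)(t - 7) / -6
  L_1(t) = (t - 4)(t - 6)(t - 7) / 2
  L_2(t) = (t - 4)(t - 5)(t - 7) / -2
  L_3(t) = (t - 4)(t - 5)(t - 6) / 6
Then f(t) = 278·L_0(t) + 1067/2·L_1(t) + 912·L_2(t) + 2875/2·L_3(t).
Expanding and collecting terms gives f(t) = 4t³ + (3/2)t² - 2t + 6.
Evaluating at t = 3: f(3) = 243/2.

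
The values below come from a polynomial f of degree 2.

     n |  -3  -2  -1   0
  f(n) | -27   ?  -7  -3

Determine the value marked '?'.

-15

The 3 known points determine the degree-2 polynomial uniquely.
Write f(n) = an^2 + bn + c. Substituting each data point gives a linear system:
  9a - 3b + c = -27
  a - b + c = -7
  c = -3
Solving the system yields a = -2, b = 2, c = -3.
So f(n) = -2n² + 2n - 3.
Then f(-2) = -15.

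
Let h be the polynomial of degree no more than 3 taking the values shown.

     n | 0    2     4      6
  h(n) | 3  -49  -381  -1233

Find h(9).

Forward differences of the values at n = 0, 2, 4, 6:
  h  : 3  -49  -381  -1233
  Δ  : -52  -332  -852
  Δ^2: -280  -520
  Δ^3: -240
The third differences are constant, confirming degree 3.
Interpolating (Newton forward form) and evaluating at n = 9 gives h(9) = -4011.

-4011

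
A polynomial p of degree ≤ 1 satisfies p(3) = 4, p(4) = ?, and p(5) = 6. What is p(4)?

5

On equispaced nodes a degree-1 polynomial has vanishing second forward difference, so
  p(3) - 2·p(4) + p(5) = 0.
Substituting the known values and solving for p(4):
  -2·p(4) = -10
  p(4) = 5.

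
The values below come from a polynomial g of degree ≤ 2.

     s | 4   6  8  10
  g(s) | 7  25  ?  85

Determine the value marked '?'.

On equispaced nodes a degree-2 polynomial has vanishing third forward difference, so
  - g(4) + 3·g(6) - 3·g(8) + g(10) = 0.
Substituting the known values and solving for g(8):
  -3·g(8) = -153
  g(8) = 51.

51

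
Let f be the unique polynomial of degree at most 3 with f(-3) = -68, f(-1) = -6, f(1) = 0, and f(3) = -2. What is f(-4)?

Using the Lagrange interpolation formula with nodes -3, -1, 1, 3:
  L_0(n) = (n + 1)(n - 1)(n - 3) / -48
  L_1(n) = (n + 3)(n - 1)(n - 3) / 16
  L_2(n) = (n + 3)(n + 1)(n - 3) / -16
  L_3(n) = (n + 3)(n + 1)(n - 1) / 48
Then f(n) = -68·L_0(n) - 6·L_1(n) + 0·L_2(n) - 2·L_3(n).
Expanding and collecting terms gives f(n) = n³ - 4n² + 2n + 1.
Evaluating at n = -4: f(-4) = -135.

-135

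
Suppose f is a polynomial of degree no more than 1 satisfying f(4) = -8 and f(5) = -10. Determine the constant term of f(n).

0

Write f(n) = an + b. Substituting each data point gives a linear system:
  4a + b = -8
  5a + b = -10
Solving the system yields a = -2, b = 0.
So f(n) = -2n.
The constant term is 0.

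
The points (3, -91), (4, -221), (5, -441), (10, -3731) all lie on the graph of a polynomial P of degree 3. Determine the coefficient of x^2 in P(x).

3

Write P(x) = ax^3 + bx^2 + cx + d. Substituting each data point gives a linear system:
  27a + 9b + 3c + d = -91
  64a + 16b + 4c + d = -221
  125a + 25b + 5c + d = -441
  1000a + 100b + 10c + d = -3731
Solving the system yields a = -4, b = 3, c = -3, d = -1.
So P(x) = -4x³ + 3x² - 3x - 1.
The coefficient of x^2 is 3.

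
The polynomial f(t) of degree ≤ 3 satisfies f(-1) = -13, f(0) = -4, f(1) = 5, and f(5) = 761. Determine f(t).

f(t) = 6t^3 + 3t - 4

Using the Lagrange interpolation formula with nodes -1, 0, 1, 5:
  L_0(t) = t(t - 1)(t - 5) / -12
  L_1(t) = (t + 1)(t - 1)(t - 5) / 5
  L_2(t) = (t + 1)t(t - 5) / -8
  L_3(t) = (t + 1)t(t - 1) / 120
Then f(t) = -13·L_0(t) - 4·L_1(t) + 5·L_2(t) + 761·L_3(t).
Expanding and collecting terms gives f(t) = 6t³ + 3t - 4.
Check: f(5) = 761. ✓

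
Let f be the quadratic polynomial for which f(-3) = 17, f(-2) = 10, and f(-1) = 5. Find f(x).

f(x) = x^2 - 2x + 2

Using the Lagrange interpolation formula with nodes -3, -2, -1:
  L_0(x) = (x + 2)(x + 1) / 2
  L_1(x) = (x + 3)(x + 1) / -1
  L_2(x) = (x + 3)(x + 2) / 2
Then f(x) = 17·L_0(x) + 10·L_1(x) + 5·L_2(x).
Expanding and collecting terms gives f(x) = x² - 2x + 2.
Check: f(-1) = 5. ✓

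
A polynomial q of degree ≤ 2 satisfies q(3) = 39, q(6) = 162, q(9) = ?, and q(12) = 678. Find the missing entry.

375

On equispaced nodes a degree-2 polynomial has vanishing third forward difference, so
  - q(3) + 3·q(6) - 3·q(9) + q(12) = 0.
Substituting the known values and solving for q(9):
  -3·q(9) = -1125
  q(9) = 375.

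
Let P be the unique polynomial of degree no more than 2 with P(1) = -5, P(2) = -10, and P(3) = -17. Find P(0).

Write P(n) = an^2 + bn + c. Substituting each data point gives a linear system:
  a + b + c = -5
  4a + 2b + c = -10
  9a + 3b + c = -17
Solving the system yields a = -1, b = -2, c = -2.
So P(n) = -n^2 - 2n - 2.
Then P(0) = -2.

-2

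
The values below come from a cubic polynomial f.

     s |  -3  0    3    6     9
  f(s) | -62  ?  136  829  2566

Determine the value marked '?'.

1

The 4 known points determine the degree-3 polynomial uniquely.
Write f(s) = as^3 + bs^2 + cs + d. Substituting each data point gives a linear system:
  -27a + 9b - 3c + d = -62
  27a + 9b + 3c + d = 136
  216a + 36b + 6c + d = 829
  729a + 81b + 9c + d = 2566
Solving the system yields a = 3, b = 4, c = 6, d = 1.
So f(s) = 3s^3 + 4s^2 + 6s + 1.
Then f(0) = 1.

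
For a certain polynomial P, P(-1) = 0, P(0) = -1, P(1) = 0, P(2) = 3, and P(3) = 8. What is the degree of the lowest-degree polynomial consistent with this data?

2

Forward differences of the values at u = -1, 0, 1, 2, 3:
  P  : 0  -1  0  3  8
  Δ  : -1  1  3  5
  Δ^2: 2  2  2
  Δ^3: 0  0
  Δ^4: 0
The second differences are constant (2) and nonzero, while all higher differences vanish, so the minimal degree is 2.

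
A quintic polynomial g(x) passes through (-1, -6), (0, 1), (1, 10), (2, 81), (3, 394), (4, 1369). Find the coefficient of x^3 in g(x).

Write g(x) = ax^5 + bx^4 + cx^3 + dx^2 + ex + k. Substituting each data point gives a linear system:
  -a + b - c + d - e + k = -6
  k = 1
  a + b + c + d + e + k = 10
  32a + 16b + 8c + 4d + 2e + k = 81
  243a + 81b + 27c + 9d + 3e + k = 394
  1024a + 256b + 64c + 16d + 4e + k = 1369
Solving the system yields a = 1, b = 0, c = 5, d = 1, e = 2, k = 1.
So g(x) = x^5 + 5x^3 + x^2 + 2x + 1.
The coefficient of x^3 is 5.

5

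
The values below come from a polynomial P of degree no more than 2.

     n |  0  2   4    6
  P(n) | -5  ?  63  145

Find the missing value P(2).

The 3 known points determine the degree-2 polynomial uniquely.
Write P(n) = an^2 + bn + c. Substituting each data point gives a linear system:
  c = -5
  16a + 4b + c = 63
  36a + 6b + c = 145
Solving the system yields a = 4, b = 1, c = -5.
So P(n) = 4n^2 + n - 5.
Then P(2) = 13.

13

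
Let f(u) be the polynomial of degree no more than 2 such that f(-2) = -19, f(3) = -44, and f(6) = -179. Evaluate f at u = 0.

1

Write f(u) = au^2 + bu + c. Substituting each data point gives a linear system:
  4a - 2b + c = -19
  9a + 3b + c = -44
  36a + 6b + c = -179
Solving the system yields a = -5, b = 0, c = 1.
So f(u) = -5u² + 1.
Then f(0) = 1.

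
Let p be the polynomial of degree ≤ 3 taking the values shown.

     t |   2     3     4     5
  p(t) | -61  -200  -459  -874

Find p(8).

-3415

Forward differences of the values at t = 2, 3, 4, 5:
  p  : -61  -200  -459  -874
  Δ  : -139  -259  -415
  Δ^2: -120  -156
  Δ^3: -36
The third differences are constant, confirming degree 3.
Interpolating (Newton forward form) and evaluating at t = 8 gives p(8) = -3415.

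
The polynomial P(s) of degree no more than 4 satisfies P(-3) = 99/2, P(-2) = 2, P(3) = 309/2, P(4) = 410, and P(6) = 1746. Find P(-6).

Using the Lagrange interpolation formula with nodes -3, -2, 3, 4, 6:
  L_0(s) = (s + 2)(s - 3)(s - 4)(s - 6) / 378
  L_1(s) = (s + 3)(s - 3)(s - 4)(s - 6) / -240
  L_2(s) = (s + 3)(s + 2)(s - 4)(s - 6) / 90
  L_3(s) = (s + 3)(s + 2)(s - 3)(s - 6) / -84
  L_4(s) = (s + 3)(s + 2)(s - 3)(s - 4) / 432
Then P(s) = 99/2·L_0(s) + 2·L_1(s) + 309/2·L_2(s) + 410·L_3(s) + 1746·L_4(s).
Expanding and collecting terms gives P(s) = s⁴ + (3/2)s³ + 3s² + 4s - 6.
Evaluating at s = -6: P(-6) = 1050.

1050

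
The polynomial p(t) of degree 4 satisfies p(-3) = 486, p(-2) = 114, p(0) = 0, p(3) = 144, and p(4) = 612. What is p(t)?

Write p(t) = at^4 + bt^3 + ct^2 + dt + e. Substituting each data point gives a linear system:
  81a - 27b + 9c - 3d + e = 486
  16a - 8b + 4c - 2d + e = 114
  e = 0
  81a + 27b + 9c + 3d + e = 144
  256a + 64b + 16c + 4d + e = 612
Solving the system yields a = 4, b = -6, c = -1, d = -3, e = 0.
So p(t) = 4t⁴ - 6t³ - t² - 3t.
Check: p(-3) = 486. ✓

p(t) = 4t^4 - 6t^3 - t^2 - 3t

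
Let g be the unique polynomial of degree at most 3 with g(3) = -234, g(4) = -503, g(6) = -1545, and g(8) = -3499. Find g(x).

Using the Lagrange interpolation formula with nodes 3, 4, 6, 8:
  L_0(x) = (x - 4)(x - 6)(x - 8) / -15
  L_1(x) = (x - 3)(x - 6)(x - 8) / 8
  L_2(x) = (x - 3)(x - 4)(x - 8) / -12
  L_3(x) = (x - 3)(x - 4)(x - 6) / 40
Then g(x) = -234·L_0(x) - 503·L_1(x) - 1545·L_2(x) - 3499·L_3(x).
Expanding and collecting terms gives g(x) = -6x³ - 6x² - 5x - 3.
Check: g(6) = -1545. ✓

g(x) = -6x^3 - 6x^2 - 5x - 3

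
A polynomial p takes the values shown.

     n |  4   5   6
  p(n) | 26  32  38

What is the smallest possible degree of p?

1

Forward differences of the values at n = 4, 5, 6:
  p  : 26  32  38
  Δ  : 6  6
  Δ^2: 0
The first differences are constant (6) and nonzero, while all higher differences vanish, so the minimal degree is 1.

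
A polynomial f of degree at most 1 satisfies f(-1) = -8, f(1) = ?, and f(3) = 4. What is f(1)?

The 2 known points determine the degree-1 polynomial uniquely.
Write f(u) = au + b. Substituting each data point gives a linear system:
  -a + b = -8
  3a + b = 4
Solving the system yields a = 3, b = -5.
So f(u) = 3u - 5.
Then f(1) = -2.

-2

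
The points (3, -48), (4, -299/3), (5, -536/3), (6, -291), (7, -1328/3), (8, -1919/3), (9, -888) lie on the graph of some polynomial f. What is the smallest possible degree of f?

Forward differences of the values at u = 3, 4, 5, 6, 7, 8, 9:
  f  : -48  -299/3  -536/3  -291  -1328/3  -1919/3  -888
  Δ  : -155/3  -79  -337/3  -455/3  -197  -745/3
  Δ^2: -82/3  -100/3  -118/3  -136/3  -154/3
  Δ^3: -6  -6  -6  -6
  Δ^4: 0  0  0
  Δ^5: 0  0
  Δ^6: 0
The third differences are constant (-6) and nonzero, while all higher differences vanish, so the minimal degree is 3.

3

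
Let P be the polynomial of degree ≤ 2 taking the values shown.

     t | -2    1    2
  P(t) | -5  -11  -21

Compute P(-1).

-3

Write P(t) = at^2 + bt + c. Substituting each data point gives a linear system:
  4a - 2b + c = -5
  a + b + c = -11
  4a + 2b + c = -21
Solving the system yields a = -2, b = -4, c = -5.
So P(t) = -2t^2 - 4t - 5.
Then P(-1) = -3.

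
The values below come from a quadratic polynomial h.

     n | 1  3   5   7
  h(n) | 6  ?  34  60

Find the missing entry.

The 3 known points determine the degree-2 polynomial uniquely.
Write h(n) = an^2 + bn + c. Substituting each data point gives a linear system:
  a + b + c = 6
  25a + 5b + c = 34
  49a + 7b + c = 60
Solving the system yields a = 1, b = 1, c = 4.
So h(n) = n² + n + 4.
Then h(3) = 16.

16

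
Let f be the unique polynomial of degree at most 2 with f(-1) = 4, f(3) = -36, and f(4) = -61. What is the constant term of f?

Write f(u) = au^2 + bu + c. Substituting each data point gives a linear system:
  a - b + c = 4
  9a + 3b + c = -36
  16a + 4b + c = -61
Solving the system yields a = -3, b = -4, c = 3.
So f(u) = -3u^2 - 4u + 3.
The constant term is 3.

3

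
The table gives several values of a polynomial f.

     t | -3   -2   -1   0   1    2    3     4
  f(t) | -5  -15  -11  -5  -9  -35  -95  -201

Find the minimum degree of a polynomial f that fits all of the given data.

Forward differences of the values at t = -3, -2, -1, 0, 1, 2, 3, 4:
  f  : -5  -15  -11  -5  -9  -35  -95  -201
  Δ  : -10  4  6  -4  -26  -60  -106
  Δ^2: 14  2  -10  -22  -34  -46
  Δ^3: -12  -12  -12  -12  -12
  Δ^4: 0  0  0  0
  Δ^5: 0  0  0
  Δ^6: 0  0
  Δ^7: 0
The third differences are constant (-12) and nonzero, while all higher differences vanish, so the minimal degree is 3.

3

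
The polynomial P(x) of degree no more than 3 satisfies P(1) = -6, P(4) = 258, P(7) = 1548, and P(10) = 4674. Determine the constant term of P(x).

-6

Write P(x) = ax^3 + bx^2 + cx + d. Substituting each data point gives a linear system:
  a + b + c + d = -6
  64a + 16b + 4c + d = 258
  343a + 49b + 7c + d = 1548
  1000a + 100b + 10c + d = 4674
Solving the system yields a = 5, b = -3, c = -2, d = -6.
So P(x) = 5x³ - 3x² - 2x - 6.
The constant term is -6.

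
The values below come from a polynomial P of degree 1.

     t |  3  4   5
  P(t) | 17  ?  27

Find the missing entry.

On equispaced nodes a degree-1 polynomial has vanishing second forward difference, so
  P(3) - 2·P(4) + P(5) = 0.
Substituting the known values and solving for P(4):
  -2·P(4) = -44
  P(4) = 22.

22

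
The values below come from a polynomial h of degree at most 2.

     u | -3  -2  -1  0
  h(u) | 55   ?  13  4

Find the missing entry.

The 3 known points determine the degree-2 polynomial uniquely.
Write h(u) = au^2 + bu + c. Substituting each data point gives a linear system:
  9a - 3b + c = 55
  a - b + c = 13
  c = 4
Solving the system yields a = 4, b = -5, c = 4.
So h(u) = 4u^2 - 5u + 4.
Then h(-2) = 30.

30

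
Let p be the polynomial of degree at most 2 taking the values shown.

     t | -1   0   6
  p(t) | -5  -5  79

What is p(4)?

Using the Lagrange interpolation formula with nodes -1, 0, 6:
  L_0(t) = t(t - 6) / 7
  L_1(t) = (t + 1)(t - 6) / -6
  L_2(t) = (t + 1)t / 42
Then p(t) = -5·L_0(t) - 5·L_1(t) + 79·L_2(t).
Expanding and collecting terms gives p(t) = 2t² + 2t - 5.
Evaluating at t = 4: p(4) = 35.

35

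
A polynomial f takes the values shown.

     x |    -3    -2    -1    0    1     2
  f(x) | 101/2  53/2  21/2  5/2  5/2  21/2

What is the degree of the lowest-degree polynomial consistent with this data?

Forward differences of the values at x = -3, -2, -1, 0, 1, 2:
  f  : 101/2  53/2  21/2  5/2  5/2  21/2
  Δ  : -24  -16  -8  0  8
  Δ^2: 8  8  8  8
  Δ^3: 0  0  0
  Δ^4: 0  0
  Δ^5: 0
The second differences are constant (8) and nonzero, while all higher differences vanish, so the minimal degree is 2.

2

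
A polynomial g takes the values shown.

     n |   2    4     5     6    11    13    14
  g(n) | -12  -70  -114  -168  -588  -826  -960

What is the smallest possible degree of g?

2

Divided differences on the nodes 2, 4, 5, 6, 11, 13, 14:
  order 0: -12  -70  -114  -168  -588  -826  -960
  order 1: -29  -44  -54  -84  -119  -134
  order 2: -5  -5  -5  -5  -5
  order 3: 0  0  0  0
  order 4: 0  0  0
  order 5: 0  0
  order 6: 0
The order-2 divided differences are all -5 (nonzero) and every higher order vanishes, so the data lies on a polynomial of degree exactly 2.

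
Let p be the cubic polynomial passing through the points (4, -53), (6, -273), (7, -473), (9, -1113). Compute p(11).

Using the Lagrange interpolation formula with nodes 4, 6, 7, 9:
  L_0(n) = (n - 6)(n - 7)(n - 9) / -30
  L_1(n) = (n - 4)(n - 7)(n - 9) / 6
  L_2(n) = (n - 4)(n - 6)(n - 9) / -6
  L_3(n) = (n - 4)(n - 6)(n - 7) / 30
Then p(n) = -53·L_0(n) - 273·L_1(n) - 473·L_2(n) - 1113·L_3(n).
Expanding and collecting terms gives p(n) = -2n^3 + 4n^2 + 2n + 3.
Evaluating at n = 11: p(11) = -2153.

-2153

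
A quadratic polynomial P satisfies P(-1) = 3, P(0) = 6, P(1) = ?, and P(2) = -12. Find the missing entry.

On equispaced nodes a degree-2 polynomial has vanishing third forward difference, so
  - P(-1) + 3·P(0) - 3·P(1) + P(2) = 0.
Substituting the known values and solving for P(1):
  -3·P(1) = -3
  P(1) = 1.

1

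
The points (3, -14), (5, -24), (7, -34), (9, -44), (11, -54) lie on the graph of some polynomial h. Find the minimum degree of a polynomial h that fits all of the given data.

Forward differences of the values at s = 3, 5, 7, 9, 11:
  h  : -14  -24  -34  -44  -54
  Δ  : -10  -10  -10  -10
  Δ^2: 0  0  0
  Δ^3: 0  0
  Δ^4: 0
The first differences are constant (-10) and nonzero, while all higher differences vanish, so the minimal degree is 1.

1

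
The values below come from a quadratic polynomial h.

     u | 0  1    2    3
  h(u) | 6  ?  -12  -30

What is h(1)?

0

On equispaced nodes a degree-2 polynomial has vanishing third forward difference, so
  - h(0) + 3·h(1) - 3·h(2) + h(3) = 0.
Substituting the known values and solving for h(1):
  3·h(1) = 0
  h(1) = 0.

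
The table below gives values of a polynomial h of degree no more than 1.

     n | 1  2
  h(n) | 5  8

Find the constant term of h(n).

Write h(n) = an + b. Substituting each data point gives a linear system:
  a + b = 5
  2a + b = 8
Solving the system yields a = 3, b = 2.
So h(n) = 3n + 2.
The constant term is 2.

2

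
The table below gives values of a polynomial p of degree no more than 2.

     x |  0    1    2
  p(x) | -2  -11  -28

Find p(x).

p(x) = -4x^2 - 5x - 2

Write p(x) = ax^2 + bx + c. Substituting each data point gives a linear system:
  c = -2
  a + b + c = -11
  4a + 2b + c = -28
Solving the system yields a = -4, b = -5, c = -2.
So p(x) = -4x^2 - 5x - 2.
Check: p(2) = -28. ✓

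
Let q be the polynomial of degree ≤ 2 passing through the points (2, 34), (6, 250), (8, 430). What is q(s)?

Using the Lagrange interpolation formula with nodes 2, 6, 8:
  L_0(s) = (s - 6)(s - 8) / 24
  L_1(s) = (s - 2)(s - 8) / -8
  L_2(s) = (s - 2)(s - 6) / 12
Then q(s) = 34·L_0(s) + 250·L_1(s) + 430·L_2(s).
Expanding and collecting terms gives q(s) = 6s² + 6s - 2.
Check: q(6) = 250. ✓

q(s) = 6s^2 + 6s - 2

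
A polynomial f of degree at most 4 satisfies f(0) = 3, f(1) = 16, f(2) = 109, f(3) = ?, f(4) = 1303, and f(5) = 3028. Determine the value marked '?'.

450

The 5 known points determine the degree-4 polynomial uniquely.
Write f(u) = au^4 + bu^3 + cu^2 + du + e. Substituting each data point gives a linear system:
  e = 3
  a + b + c + d + e = 16
  16a + 8b + 4c + 2d + e = 109
  256a + 64b + 16c + 4d + e = 1303
  625a + 125b + 25c + 5d + e = 3028
Solving the system yields a = 4, b = 4, c = 0, d = 5, e = 3.
So f(u) = 4u^4 + 4u^3 + 5u + 3.
Then f(3) = 450.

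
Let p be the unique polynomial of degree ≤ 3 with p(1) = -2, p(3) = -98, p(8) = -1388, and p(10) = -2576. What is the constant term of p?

Write p(s) = as^3 + bs^2 + cs + d. Substituting each data point gives a linear system:
  a + b + c + d = -2
  27a + 9b + 3c + d = -98
  512a + 64b + 8c + d = -1388
  1000a + 100b + 10c + d = -2576
Solving the system yields a = -2, b = -6, c = 2, d = 4.
So p(s) = -2s^3 - 6s^2 + 2s + 4.
The constant term is 4.

4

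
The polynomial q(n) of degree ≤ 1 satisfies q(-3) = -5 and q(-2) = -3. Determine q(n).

Using the Lagrange interpolation formula with nodes -3, -2:
  L_0(n) = (n + 2) / -1
  L_1(n) = (n + 3) / 1
Then q(n) = -5·L_0(n) - 3·L_1(n).
Expanding and collecting terms gives q(n) = 2n + 1.
Check: q(-3) = -5. ✓

q(n) = 2n + 1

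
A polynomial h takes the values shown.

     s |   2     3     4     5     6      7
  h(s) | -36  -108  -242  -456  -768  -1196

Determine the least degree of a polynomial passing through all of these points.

3

Forward differences of the values at s = 2, 3, 4, 5, 6, 7:
  h  : -36  -108  -242  -456  -768  -1196
  Δ  : -72  -134  -214  -312  -428
  Δ^2: -62  -80  -98  -116
  Δ^3: -18  -18  -18
  Δ^4: 0  0
  Δ^5: 0
The third differences are constant (-18) and nonzero, while all higher differences vanish, so the minimal degree is 3.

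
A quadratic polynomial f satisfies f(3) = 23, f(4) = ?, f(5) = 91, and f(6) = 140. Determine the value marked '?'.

52

On equispaced nodes a degree-2 polynomial has vanishing third forward difference, so
  - f(3) + 3·f(4) - 3·f(5) + f(6) = 0.
Substituting the known values and solving for f(4):
  3·f(4) = 156
  f(4) = 52.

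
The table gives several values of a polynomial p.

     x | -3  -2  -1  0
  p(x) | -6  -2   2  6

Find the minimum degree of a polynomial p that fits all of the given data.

1

Forward differences of the values at x = -3, -2, -1, 0:
  p  : -6  -2  2  6
  Δ  : 4  4  4
  Δ^2: 0  0
  Δ^3: 0
The first differences are constant (4) and nonzero, while all higher differences vanish, so the minimal degree is 1.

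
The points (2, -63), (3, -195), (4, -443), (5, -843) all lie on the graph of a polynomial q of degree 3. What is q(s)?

q(s) = -6s^3 - 4s^2 + 2s - 3

Write q(s) = as^3 + bs^2 + cs + d. Substituting each data point gives a linear system:
  8a + 4b + 2c + d = -63
  27a + 9b + 3c + d = -195
  64a + 16b + 4c + d = -443
  125a + 25b + 5c + d = -843
Solving the system yields a = -6, b = -4, c = 2, d = -3.
So q(s) = -6s³ - 4s² + 2s - 3.
Check: q(4) = -443. ✓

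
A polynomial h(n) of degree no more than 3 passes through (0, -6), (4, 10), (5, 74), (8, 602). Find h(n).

Write h(n) = an^3 + bn^2 + cn + d. Substituting each data point gives a linear system:
  d = -6
  64a + 16b + 4c + d = 10
  125a + 25b + 5c + d = 74
  512a + 64b + 8c + d = 602
Solving the system yields a = 2, b = -6, c = -4, d = -6.
So h(n) = 2n³ - 6n² - 4n - 6.
Check: h(8) = 602. ✓

h(n) = 2n^3 - 6n^2 - 4n - 6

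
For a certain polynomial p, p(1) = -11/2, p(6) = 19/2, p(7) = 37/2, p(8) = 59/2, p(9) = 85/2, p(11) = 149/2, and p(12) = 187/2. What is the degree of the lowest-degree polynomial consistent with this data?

2

Divided differences on the nodes 1, 6, 7, 8, 9, 11, 12:
  order 0: -11/2  19/2  37/2  59/2  85/2  149/2  187/2
  order 1: 3  9  11  13  16  19
  order 2: 1  1  1  1  1
  order 3: 0  0  0  0
  order 4: 0  0  0
  order 5: 0  0
  order 6: 0
The order-2 divided differences are all 1 (nonzero) and every higher order vanishes, so the data lies on a polynomial of degree exactly 2.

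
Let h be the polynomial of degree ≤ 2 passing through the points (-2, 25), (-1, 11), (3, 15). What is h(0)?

3

Write h(s) = as^2 + bs + c. Substituting each data point gives a linear system:
  4a - 2b + c = 25
  a - b + c = 11
  9a + 3b + c = 15
Solving the system yields a = 3, b = -5, c = 3.
So h(s) = 3s^2 - 5s + 3.
Then h(0) = 3.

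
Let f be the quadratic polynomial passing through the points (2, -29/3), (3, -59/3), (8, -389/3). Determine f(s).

f(s) = -2s^2 - 5/3

Write f(s) = as^2 + bs + c. Substituting each data point gives a linear system:
  4a + 2b + c = -29/3
  9a + 3b + c = -59/3
  64a + 8b + c = -389/3
Solving the system yields a = -2, b = 0, c = -5/3.
So f(s) = -2s^2 - 5/3.
Check: f(3) = -59/3. ✓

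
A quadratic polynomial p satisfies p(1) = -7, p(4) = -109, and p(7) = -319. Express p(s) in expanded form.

Write p(s) = as^2 + bs + c. Substituting each data point gives a linear system:
  a + b + c = -7
  16a + 4b + c = -109
  49a + 7b + c = -319
Solving the system yields a = -6, b = -4, c = 3.
So p(s) = -6s^2 - 4s + 3.
Check: p(4) = -109. ✓

p(s) = -6s^2 - 4s + 3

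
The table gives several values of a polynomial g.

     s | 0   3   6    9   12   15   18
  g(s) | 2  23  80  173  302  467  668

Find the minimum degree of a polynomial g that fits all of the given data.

2

Forward differences of the values at s = 0, 3, 6, 9, 12, 15, 18:
  g  : 2  23  80  173  302  467  668
  Δ  : 21  57  93  129  165  201
  Δ^2: 36  36  36  36  36
  Δ^3: 0  0  0  0
  Δ^4: 0  0  0
  Δ^5: 0  0
  Δ^6: 0
The second differences are constant (36) and nonzero, while all higher differences vanish, so the minimal degree is 2.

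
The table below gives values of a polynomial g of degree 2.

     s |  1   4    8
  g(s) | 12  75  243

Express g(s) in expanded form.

g(s) = 3s^2 + 6s + 3

Using the Lagrange interpolation formula with nodes 1, 4, 8:
  L_0(s) = (s - 4)(s - 8) / 21
  L_1(s) = (s - 1)(s - 8) / -12
  L_2(s) = (s - 1)(s - 4) / 28
Then g(s) = 12·L_0(s) + 75·L_1(s) + 243·L_2(s).
Expanding and collecting terms gives g(s) = 3s² + 6s + 3.
Check: g(8) = 243. ✓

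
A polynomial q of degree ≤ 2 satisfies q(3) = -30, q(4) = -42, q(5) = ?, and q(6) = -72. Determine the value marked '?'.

The 3 known points determine the degree-2 polynomial uniquely.
Write q(t) = at^2 + bt + c. Substituting each data point gives a linear system:
  9a + 3b + c = -30
  16a + 4b + c = -42
  36a + 6b + c = -72
Solving the system yields a = -1, b = -5, c = -6.
So q(t) = -t^2 - 5t - 6.
Then q(5) = -56.

-56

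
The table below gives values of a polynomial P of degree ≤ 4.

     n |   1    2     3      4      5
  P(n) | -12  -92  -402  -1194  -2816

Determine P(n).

Write P(n) = an^4 + bn^3 + cn^2 + dn + e. Substituting each data point gives a linear system:
  a + b + c + d + e = -12
  16a + 8b + 4c + 2d + e = -92
  81a + 27b + 9c + 3d + e = -402
  256a + 64b + 16c + 4d + e = -1194
  625a + 125b + 25c + 5d + e = -2816
Solving the system yields a = -4, b = -2, c = -3, d = 3, e = -6.
So P(n) = -4n^4 - 2n^3 - 3n^2 + 3n - 6.
Check: P(1) = -12. ✓

P(n) = -4n^4 - 2n^3 - 3n^2 + 3n - 6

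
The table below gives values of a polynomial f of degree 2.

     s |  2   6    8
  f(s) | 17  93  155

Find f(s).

f(s) = 2s^2 + 3s + 3

Write f(s) = as^2 + bs + c. Substituting each data point gives a linear system:
  4a + 2b + c = 17
  36a + 6b + c = 93
  64a + 8b + c = 155
Solving the system yields a = 2, b = 3, c = 3.
So f(s) = 2s² + 3s + 3.
Check: f(6) = 93. ✓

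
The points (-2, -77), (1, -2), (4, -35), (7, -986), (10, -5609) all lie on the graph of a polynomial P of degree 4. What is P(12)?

-12971

Write P(x) = ax^4 + bx^3 + cx^2 + dx + e. Substituting each data point gives a linear system:
  16a - 8b + 4c - 2d + e = -77
  a + b + c + d + e = -2
  256a + 64b + 16c + 4d + e = -35
  2401a + 343b + 49c + 7d + e = -986
  10000a + 1000b + 100c + 10d + e = -5609
Solving the system yields a = -1, b = 5, c = -6, d = -1, e = 1.
So P(x) = -x⁴ + 5x³ - 6x² - x + 1.
Then P(12) = -12971.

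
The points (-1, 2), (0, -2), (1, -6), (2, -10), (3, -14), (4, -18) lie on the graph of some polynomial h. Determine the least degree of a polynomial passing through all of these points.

1

Forward differences of the values at s = -1, 0, 1, 2, 3, 4:
  h  : 2  -2  -6  -10  -14  -18
  Δ  : -4  -4  -4  -4  -4
  Δ^2: 0  0  0  0
  Δ^3: 0  0  0
  Δ^4: 0  0
  Δ^5: 0
The first differences are constant (-4) and nonzero, while all higher differences vanish, so the minimal degree is 1.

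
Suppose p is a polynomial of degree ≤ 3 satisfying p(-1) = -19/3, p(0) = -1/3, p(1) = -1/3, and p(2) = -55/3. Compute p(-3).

Using the Lagrange interpolation formula with nodes -1, 0, 1, 2:
  L_0(s) = s(s - 1)(s - 2) / -6
  L_1(s) = (s + 1)(s - 1)(s - 2) / 2
  L_2(s) = (s + 1)s(s - 2) / -2
  L_3(s) = (s + 1)s(s - 1) / 6
Then p(s) = -19/3·L_0(s) - 1/3·L_1(s) - 1/3·L_2(s) - 55/3·L_3(s).
Expanding and collecting terms gives p(s) = -2s^3 - 3s^2 + 5s - 1/3.
Evaluating at s = -3: p(-3) = 35/3.

35/3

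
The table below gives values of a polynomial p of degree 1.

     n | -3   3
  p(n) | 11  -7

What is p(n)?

p(n) = -3n + 2

Using the Lagrange interpolation formula with nodes -3, 3:
  L_0(n) = (n - 3) / -6
  L_1(n) = (n + 3) / 6
Then p(n) = 11·L_0(n) - 7·L_1(n).
Expanding and collecting terms gives p(n) = -3n + 2.
Check: p(3) = -7. ✓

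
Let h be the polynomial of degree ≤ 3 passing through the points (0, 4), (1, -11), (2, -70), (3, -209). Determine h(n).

h(n) = -6n^3 - 4n^2 - 5n + 4

Using the Lagrange interpolation formula with nodes 0, 1, 2, 3:
  L_0(n) = (n - 1)(n - 2)(n - 3) / -6
  L_1(n) = n(n - 2)(n - 3) / 2
  L_2(n) = n(n - 1)(n - 3) / -2
  L_3(n) = n(n - 1)(n - 2) / 6
Then h(n) = 4·L_0(n) - 11·L_1(n) - 70·L_2(n) - 209·L_3(n).
Expanding and collecting terms gives h(n) = -6n³ - 4n² - 5n + 4.
Check: h(0) = 4. ✓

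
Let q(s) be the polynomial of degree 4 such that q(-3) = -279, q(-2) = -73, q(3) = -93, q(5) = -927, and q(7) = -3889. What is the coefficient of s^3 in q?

Write q(s) = as^4 + bs^3 + cs^2 + ds + e. Substituting each data point gives a linear system:
  81a - 27b + 9c - 3d + e = -279
  16a - 8b + 4c - 2d + e = -73
  81a + 27b + 9c + 3d + e = -93
  625a + 125b + 25c + 5d + e = -927
  2401a + 343b + 49c + 7d + e = -3889
Solving the system yields a = -2, b = 3, c = -3, d = 4, e = 3.
So q(s) = -2s^4 + 3s^3 - 3s^2 + 4s + 3.
The coefficient of s^3 is 3.

3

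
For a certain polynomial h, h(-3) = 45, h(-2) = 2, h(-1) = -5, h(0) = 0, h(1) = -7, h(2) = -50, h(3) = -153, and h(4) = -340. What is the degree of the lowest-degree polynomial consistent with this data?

3

Forward differences of the values at x = -3, -2, -1, 0, 1, 2, 3, 4:
  h  : 45  2  -5  0  -7  -50  -153  -340
  Δ  : -43  -7  5  -7  -43  -103  -187
  Δ^2: 36  12  -12  -36  -60  -84
  Δ^3: -24  -24  -24  -24  -24
  Δ^4: 0  0  0  0
  Δ^5: 0  0  0
  Δ^6: 0  0
  Δ^7: 0
The third differences are constant (-24) and nonzero, while all higher differences vanish, so the minimal degree is 3.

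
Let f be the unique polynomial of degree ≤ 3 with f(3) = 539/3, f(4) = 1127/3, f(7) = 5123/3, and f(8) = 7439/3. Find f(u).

f(u) = 4u^3 + 6u^2 + 6u - 1/3

Using the Lagrange interpolation formula with nodes 3, 4, 7, 8:
  L_0(u) = (u - 4)(u - 7)(u - 8) / -20
  L_1(u) = (u - 3)(u - 7)(u - 8) / 12
  L_2(u) = (u - 3)(u - 4)(u - 8) / -12
  L_3(u) = (u - 3)(u - 4)(u - 7) / 20
Then f(u) = 539/3·L_0(u) + 1127/3·L_1(u) + 5123/3·L_2(u) + 7439/3·L_3(u).
Expanding and collecting terms gives f(u) = 4u³ + 6u² + 6u - 1/3.
Check: f(3) = 539/3. ✓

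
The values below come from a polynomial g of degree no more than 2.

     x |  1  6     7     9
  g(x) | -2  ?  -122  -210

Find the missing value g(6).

-87

The 3 known points determine the degree-2 polynomial uniquely.
Write g(x) = ax^2 + bx + c. Substituting each data point gives a linear system:
  a + b + c = -2
  49a + 7b + c = -122
  81a + 9b + c = -210
Solving the system yields a = -3, b = 4, c = -3.
So g(x) = -3x^2 + 4x - 3.
Then g(6) = -87.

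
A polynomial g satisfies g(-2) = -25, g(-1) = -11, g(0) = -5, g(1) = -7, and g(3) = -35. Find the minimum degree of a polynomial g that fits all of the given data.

Divided differences on the nodes -2, -1, 0, 1, 3:
  order 0: -25  -11  -5  -7  -35
  order 1: 14  6  -2  -14
  order 2: -4  -4  -4
  order 3: 0  0
  order 4: 0
The order-2 divided differences are all -4 (nonzero) and every higher order vanishes, so the data lies on a polynomial of degree exactly 2.

2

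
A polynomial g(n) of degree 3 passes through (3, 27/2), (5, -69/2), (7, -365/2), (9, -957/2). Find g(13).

Forward differences of the values at n = 3, 5, 7, 9:
  g  : 27/2  -69/2  -365/2  -957/2
  Δ  : -48  -148  -296
  Δ^2: -100  -148
  Δ^3: -48
The third differences are constant, confirming degree 3.
Interpolating (Newton forward form) and evaluating at n = 13 gives g(13) = -3413/2.

-3413/2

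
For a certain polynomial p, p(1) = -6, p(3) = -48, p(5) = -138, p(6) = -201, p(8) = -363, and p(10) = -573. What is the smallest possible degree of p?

2

Divided differences on the nodes 1, 3, 5, 6, 8, 10:
  order 0: -6  -48  -138  -201  -363  -573
  order 1: -21  -45  -63  -81  -105
  order 2: -6  -6  -6  -6
  order 3: 0  0  0
  order 4: 0  0
  order 5: 0
The order-2 divided differences are all -6 (nonzero) and every higher order vanishes, so the data lies on a polynomial of degree exactly 2.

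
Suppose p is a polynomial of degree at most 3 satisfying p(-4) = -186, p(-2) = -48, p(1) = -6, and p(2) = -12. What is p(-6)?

Using the Lagrange interpolation formula with nodes -4, -2, 1, 2:
  L_0(s) = (s + 2)(s - 1)(s - 2) / -60
  L_1(s) = (s + 4)(s - 1)(s - 2) / 24
  L_2(s) = (s + 4)(s + 2)(s - 2) / -15
  L_3(s) = (s + 4)(s + 2)(s - 1) / 24
Then p(s) = -186·L_0(s) - 48·L_1(s) - 6·L_2(s) - 12·L_3(s).
Expanding and collecting terms gives p(s) = s³ - 6s² + 5s - 6.
Evaluating at s = -6: p(-6) = -468.

-468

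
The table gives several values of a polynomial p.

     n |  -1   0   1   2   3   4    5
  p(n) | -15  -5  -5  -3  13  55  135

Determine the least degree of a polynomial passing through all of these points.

Forward differences of the values at n = -1, 0, 1, 2, 3, 4, 5:
  p  : -15  -5  -5  -3  13  55  135
  Δ  : 10  0  2  16  42  80
  Δ^2: -10  2  14  26  38
  Δ^3: 12  12  12  12
  Δ^4: 0  0  0
  Δ^5: 0  0
  Δ^6: 0
The third differences are constant (12) and nonzero, while all higher differences vanish, so the minimal degree is 3.

3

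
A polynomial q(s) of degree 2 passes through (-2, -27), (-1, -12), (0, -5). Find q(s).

q(s) = -4s^2 + 3s - 5

Write q(s) = as^2 + bs + c. Substituting each data point gives a linear system:
  4a - 2b + c = -27
  a - b + c = -12
  c = -5
Solving the system yields a = -4, b = 3, c = -5.
So q(s) = -4s² + 3s - 5.
Check: q(0) = -5. ✓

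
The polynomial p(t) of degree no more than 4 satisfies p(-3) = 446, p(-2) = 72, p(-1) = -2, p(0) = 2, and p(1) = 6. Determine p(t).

Write p(t) = at^4 + bt^3 + ct^2 + dt + e. Substituting each data point gives a linear system:
  81a - 27b + 9c - 3d + e = 446
  16a - 8b + 4c - 2d + e = 72
  a - b + c - d + e = -2
  e = 2
  a + b + c + d + e = 6
Solving the system yields a = 6, b = -1, c = -6, d = 5, e = 2.
So p(t) = 6t⁴ - t³ - 6t² + 5t + 2.
Check: p(-1) = -2. ✓

p(t) = 6t^4 - t^3 - 6t^2 + 5t + 2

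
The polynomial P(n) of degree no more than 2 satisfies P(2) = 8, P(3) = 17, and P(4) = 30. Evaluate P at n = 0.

Write P(n) = an^2 + bn + c. Substituting each data point gives a linear system:
  4a + 2b + c = 8
  9a + 3b + c = 17
  16a + 4b + c = 30
Solving the system yields a = 2, b = -1, c = 2.
So P(n) = 2n^2 - n + 2.
Then P(0) = 2.

2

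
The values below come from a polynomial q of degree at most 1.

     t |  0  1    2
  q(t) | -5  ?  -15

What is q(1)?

The 2 known points determine the degree-1 polynomial uniquely.
Write q(t) = at + b. Substituting each data point gives a linear system:
  b = -5
  2a + b = -15
Solving the system yields a = -5, b = -5.
So q(t) = -5t - 5.
Then q(1) = -10.

-10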